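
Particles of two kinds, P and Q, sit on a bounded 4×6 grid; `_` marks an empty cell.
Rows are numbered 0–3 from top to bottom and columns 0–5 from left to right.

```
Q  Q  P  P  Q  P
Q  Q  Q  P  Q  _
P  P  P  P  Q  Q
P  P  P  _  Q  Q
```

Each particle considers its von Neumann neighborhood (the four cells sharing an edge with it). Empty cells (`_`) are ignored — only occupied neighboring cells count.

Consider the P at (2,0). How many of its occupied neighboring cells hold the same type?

2

Occupied neighbors of (2,0): (1,0)=Q, (3,0)=P, (2,1)=P.
Same type (P): 2 of 3.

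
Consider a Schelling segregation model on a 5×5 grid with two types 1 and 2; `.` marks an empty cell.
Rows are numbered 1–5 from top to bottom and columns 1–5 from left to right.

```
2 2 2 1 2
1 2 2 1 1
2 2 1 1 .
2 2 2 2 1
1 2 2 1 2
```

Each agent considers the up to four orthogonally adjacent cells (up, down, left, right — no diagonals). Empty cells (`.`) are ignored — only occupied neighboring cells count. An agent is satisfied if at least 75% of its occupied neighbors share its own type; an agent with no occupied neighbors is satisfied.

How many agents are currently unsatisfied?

18

(1,1)2 1/2 ✗
(1,2)2 3/3 ✓
(1,3)2 2/3 ✗
(1,4)1 1/3 ✗
(1,5)2 0/2 ✗
(2,1)1 0/3 ✗
(2,2)2 3/4 ✓
(2,3)2 2/4 ✗
(2,4)1 3/4 ✓
(2,5)1 1/2 ✗
(3,1)2 2/3 ✗
(3,2)2 3/4 ✓
(3,3)1 1/4 ✗
(3,4)1 2/3 ✗
(4,1)2 2/3 ✗
(4,2)2 4/4 ✓
(4,3)2 3/4 ✓
(4,4)2 1/4 ✗
(4,5)1 0/2 ✗
(5,1)1 0/2 ✗
(5,2)2 2/3 ✗
(5,3)2 2/3 ✗
(5,4)1 0/3 ✗
(5,5)2 0/2 ✗
Unsatisfied: (1,1), (1,3), (1,4), (1,5), (2,1), (2,3), (2,5), (3,1), (3,3), (3,4), (4,1), (4,4), (4,5), (5,1), (5,2), (5,3), (5,4), (5,5) — 18 in total.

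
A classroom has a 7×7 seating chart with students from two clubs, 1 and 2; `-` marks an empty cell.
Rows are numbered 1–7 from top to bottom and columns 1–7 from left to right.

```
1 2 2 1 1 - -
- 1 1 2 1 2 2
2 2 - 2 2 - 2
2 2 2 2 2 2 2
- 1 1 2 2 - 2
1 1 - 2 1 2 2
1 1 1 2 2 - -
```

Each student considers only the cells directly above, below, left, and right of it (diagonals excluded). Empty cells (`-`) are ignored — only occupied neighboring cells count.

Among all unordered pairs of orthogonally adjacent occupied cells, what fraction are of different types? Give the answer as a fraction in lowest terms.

1/3

Scan each occupied cell's neighbors to the right and below so each pair is counted once.
From row 1: 5 unlike of 8 pairs (running 5/8).
From row 2: 5 unlike of 9 pairs (running 10/17).
From row 3: 0 unlike of 7 pairs (running 10/24).
From row 4: 2 unlike of 11 pairs (running 12/35).
From row 5: 2 unlike of 7 pairs (running 14/42).
From row 6: 3 unlike of 8 pairs (running 17/50).
From row 7: 1 unlike of 4 pairs (running 18/54).
Total adjacent occupied pairs: 54; unlike-type pairs: 18.
18/54 reduces to 1/3.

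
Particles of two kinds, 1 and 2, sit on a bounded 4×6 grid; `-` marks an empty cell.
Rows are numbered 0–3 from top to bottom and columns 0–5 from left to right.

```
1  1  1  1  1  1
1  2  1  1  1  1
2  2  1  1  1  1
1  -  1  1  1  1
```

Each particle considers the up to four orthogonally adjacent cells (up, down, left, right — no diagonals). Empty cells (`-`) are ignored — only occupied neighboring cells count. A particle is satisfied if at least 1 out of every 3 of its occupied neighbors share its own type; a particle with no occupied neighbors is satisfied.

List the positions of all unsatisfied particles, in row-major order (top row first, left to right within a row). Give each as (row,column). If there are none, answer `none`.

(0,0)1 2/2 ok
(0,1)1 2/3 ok
(0,2)1 3/3 ok
(0,3)1 3/3 ok
(0,4)1 3/3 ok
(0,5)1 2/2 ok
(1,0)1 1/3 ok
(1,1)2 1/4 unhappy
(1,2)1 3/4 ok
(1,3)1 4/4 ok
(1,4)1 4/4 ok
(1,5)1 3/3 ok
(2,0)2 1/3 ok
(2,1)2 2/3 ok
(2,2)1 3/4 ok
(2,3)1 4/4 ok
(2,4)1 4/4 ok
(2,5)1 3/3 ok
(3,0)1 0/1 unhappy
(3,2)1 2/2 ok
(3,3)1 3/3 ok
(3,4)1 3/3 ok
(3,5)1 2/2 ok

(1,1), (3,0)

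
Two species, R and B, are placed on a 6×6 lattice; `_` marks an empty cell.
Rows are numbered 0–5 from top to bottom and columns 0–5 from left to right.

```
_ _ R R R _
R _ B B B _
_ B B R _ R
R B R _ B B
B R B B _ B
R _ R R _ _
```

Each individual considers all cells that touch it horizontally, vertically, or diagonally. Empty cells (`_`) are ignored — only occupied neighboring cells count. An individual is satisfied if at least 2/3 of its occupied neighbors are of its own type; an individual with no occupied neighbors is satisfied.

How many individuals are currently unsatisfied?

(0,2)R 1/3 ✗
(0,3)R 2/5 ✗
(0,4)R 1/3 ✗
(1,0)R 0/1 ✗
(1,2)B 3/6 ✗
(1,3)B 3/7 ✗
(1,4)B 1/5 ✗
(2,1)B 3/6 ✗
(2,2)B 4/6 ✓
(2,3)R 1/6 ✗
(2,5)R 0/3 ✗
(3,0)R 1/4 ✗
(3,1)B 4/7 ✗
(3,2)R 2/7 ✗
(3,4)B 3/5 ✗
(3,5)B 2/3 ✓
(4,0)B 1/4 ✗
(4,1)R 4/7 ✗
(4,2)B 2/6 ✗
(4,3)B 2/5 ✗
(4,5)B 2/2 ✓
(5,0)R 1/2 ✗
(5,2)R 2/4 ✗
(5,3)R 1/3 ✗
Unsatisfied: (0,2), (0,3), (0,4), (1,0), (1,2), (1,3), (1,4), (2,1), (2,3), (2,5), (3,0), (3,1), (3,2), (3,4), (4,0), (4,1), (4,2), (4,3), (5,0), (5,2), (5,3) — 21 in total.

21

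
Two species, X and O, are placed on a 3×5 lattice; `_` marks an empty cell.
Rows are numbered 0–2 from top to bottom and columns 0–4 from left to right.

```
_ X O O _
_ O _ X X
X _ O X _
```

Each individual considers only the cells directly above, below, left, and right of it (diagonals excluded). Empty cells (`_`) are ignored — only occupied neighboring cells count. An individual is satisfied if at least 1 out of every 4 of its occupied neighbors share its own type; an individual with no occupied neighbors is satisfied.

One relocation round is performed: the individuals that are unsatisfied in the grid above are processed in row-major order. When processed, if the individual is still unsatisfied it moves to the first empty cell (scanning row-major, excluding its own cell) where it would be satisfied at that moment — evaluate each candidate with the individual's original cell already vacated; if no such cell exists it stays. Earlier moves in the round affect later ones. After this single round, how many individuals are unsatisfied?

1

Initially unsatisfied (in order): (0,1), (1,1), (2,2).
  (0,1) → (0,0).
  (1,1): now satisfied by earlier moves; stays.
  (2,2) → (0,1).
Resulting grid:
X O O O _
_ O _ X X
X _ _ X _
Unsatisfied now: (0,0).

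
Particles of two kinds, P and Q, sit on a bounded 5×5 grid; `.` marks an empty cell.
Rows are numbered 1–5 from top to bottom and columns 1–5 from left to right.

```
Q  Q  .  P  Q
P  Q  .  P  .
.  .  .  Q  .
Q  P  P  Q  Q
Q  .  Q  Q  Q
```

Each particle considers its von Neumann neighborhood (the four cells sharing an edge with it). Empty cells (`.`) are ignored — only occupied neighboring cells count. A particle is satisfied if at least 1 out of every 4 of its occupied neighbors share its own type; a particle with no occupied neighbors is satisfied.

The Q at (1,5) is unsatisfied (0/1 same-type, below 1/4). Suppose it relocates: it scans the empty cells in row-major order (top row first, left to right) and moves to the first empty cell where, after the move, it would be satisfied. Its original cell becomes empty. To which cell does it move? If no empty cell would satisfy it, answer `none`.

(1,3)

Vacating (1,5). Empty cells in order:
  (1,3): 1/2 same-type → satisfied — stop here.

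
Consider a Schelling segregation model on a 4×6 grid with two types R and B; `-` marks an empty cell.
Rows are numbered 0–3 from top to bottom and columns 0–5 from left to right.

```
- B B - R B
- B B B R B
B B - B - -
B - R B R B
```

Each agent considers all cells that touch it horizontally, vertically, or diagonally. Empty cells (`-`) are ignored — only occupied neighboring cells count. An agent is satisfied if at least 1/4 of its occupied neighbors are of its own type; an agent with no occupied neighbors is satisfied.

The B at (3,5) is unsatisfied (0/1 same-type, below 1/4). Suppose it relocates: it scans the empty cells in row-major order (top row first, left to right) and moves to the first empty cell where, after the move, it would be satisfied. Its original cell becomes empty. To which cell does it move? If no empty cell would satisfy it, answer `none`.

Vacating (3,5). Empty cells in order:
  (0,0): 2/2 same-type → satisfied — stop here.

(0,0)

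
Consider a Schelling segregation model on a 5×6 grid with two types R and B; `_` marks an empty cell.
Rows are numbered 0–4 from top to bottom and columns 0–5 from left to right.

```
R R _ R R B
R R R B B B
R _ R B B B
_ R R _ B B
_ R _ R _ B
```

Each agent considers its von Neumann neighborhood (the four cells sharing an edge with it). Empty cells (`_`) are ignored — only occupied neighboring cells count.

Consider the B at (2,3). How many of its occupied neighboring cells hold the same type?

Occupied neighbors of (2,3): (1,3)=B, (2,2)=R, (2,4)=B.
Same type (B): 2 of 3.

2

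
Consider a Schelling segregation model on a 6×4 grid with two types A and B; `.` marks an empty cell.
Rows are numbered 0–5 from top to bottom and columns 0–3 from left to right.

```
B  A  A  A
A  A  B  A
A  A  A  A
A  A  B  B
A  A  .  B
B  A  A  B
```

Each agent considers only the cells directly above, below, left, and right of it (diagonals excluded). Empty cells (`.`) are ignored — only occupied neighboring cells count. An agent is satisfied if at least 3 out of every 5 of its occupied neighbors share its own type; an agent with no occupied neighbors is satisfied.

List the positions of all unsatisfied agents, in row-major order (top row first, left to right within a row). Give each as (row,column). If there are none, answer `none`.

(0,0)B 0/2 ✗
(0,1)A 2/3 ✓
(0,2)A 2/3 ✓
(0,3)A 2/2 ✓
(1,0)A 2/3 ✓
(1,1)A 3/4 ✓
(1,2)B 0/4 ✗
(1,3)A 2/3 ✓
(2,0)A 3/3 ✓
(2,1)A 4/4 ✓
(2,2)A 2/4 ✗
(2,3)A 2/3 ✓
(3,0)A 3/3 ✓
(3,1)A 3/4 ✓
(3,2)B 1/3 ✗
(3,3)B 2/3 ✓
(4,0)A 2/3 ✓
(4,1)A 3/3 ✓
(4,3)B 2/2 ✓
(5,0)B 0/2 ✗
(5,1)A 2/3 ✓
(5,2)A 1/2 ✗
(5,3)B 1/2 ✗

(0,0), (1,2), (2,2), (3,2), (5,0), (5,2), (5,3)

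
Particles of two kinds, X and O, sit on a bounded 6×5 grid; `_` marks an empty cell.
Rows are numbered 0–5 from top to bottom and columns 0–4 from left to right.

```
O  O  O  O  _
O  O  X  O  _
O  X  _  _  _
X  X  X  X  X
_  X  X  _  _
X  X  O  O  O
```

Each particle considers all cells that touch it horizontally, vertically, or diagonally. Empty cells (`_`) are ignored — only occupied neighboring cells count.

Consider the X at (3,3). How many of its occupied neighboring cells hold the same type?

3

Occupied neighbors of (3,3): (3,2)=X, (3,4)=X, (4,2)=X.
Same type (X): 3 of 3.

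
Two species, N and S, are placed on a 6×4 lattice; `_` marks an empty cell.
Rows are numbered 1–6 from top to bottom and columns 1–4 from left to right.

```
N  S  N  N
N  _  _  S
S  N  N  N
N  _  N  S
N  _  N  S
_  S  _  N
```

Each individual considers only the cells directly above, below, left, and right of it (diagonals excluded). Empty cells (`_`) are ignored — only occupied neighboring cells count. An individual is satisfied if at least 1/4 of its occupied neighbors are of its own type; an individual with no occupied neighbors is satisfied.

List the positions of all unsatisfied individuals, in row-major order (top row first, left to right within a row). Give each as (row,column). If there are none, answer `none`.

(1,2), (2,4), (3,1), (6,4)

Row 1: (1,1)N 1/2 satisfied · (1,2)S 0/2 not · (1,3)N 1/2 satisfied · (1,4)N 1/2 satisfied
Row 2: (2,1)N 1/2 satisfied · (2,4)S 0/2 not
Row 3: (3,1)S 0/3 not · (3,2)N 1/2 satisfied · (3,3)N 3/3 satisfied · (3,4)N 1/3 satisfied
Row 4: (4,1)N 1/2 satisfied · (4,3)N 2/3 satisfied · (4,4)S 1/3 satisfied
Row 5: (5,1)N 1/1 satisfied · (5,3)N 1/2 satisfied · (5,4)S 1/3 satisfied
Row 6: (6,2)S 0/0 satisfied · (6,4)N 0/1 not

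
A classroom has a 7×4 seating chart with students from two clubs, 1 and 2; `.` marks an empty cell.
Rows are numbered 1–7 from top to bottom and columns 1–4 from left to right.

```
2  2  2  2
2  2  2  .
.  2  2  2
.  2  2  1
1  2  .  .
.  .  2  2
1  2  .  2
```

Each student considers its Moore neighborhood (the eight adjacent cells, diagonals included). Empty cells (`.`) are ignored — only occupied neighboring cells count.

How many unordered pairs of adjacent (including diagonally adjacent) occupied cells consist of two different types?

Scan each occupied cell's neighbors to the right and below (and the two forward diagonals) so each pair is counted once.
From row 1: 0 unlike of 11 pairs (running 0/11).
From row 2: 0 unlike of 8 pairs (running 0/19).
From row 3: 2 unlike of 9 pairs (running 2/28).
From row 4: 2 unlike of 5 pairs (running 4/33).
From row 5: 1 unlike of 2 pairs (running 5/35).
From row 6: 0 unlike of 4 pairs (running 5/39).
From row 7: 1 unlike of 1 pairs (running 6/40).
Total adjacent occupied pairs: 40; unlike-type pairs: 6.

6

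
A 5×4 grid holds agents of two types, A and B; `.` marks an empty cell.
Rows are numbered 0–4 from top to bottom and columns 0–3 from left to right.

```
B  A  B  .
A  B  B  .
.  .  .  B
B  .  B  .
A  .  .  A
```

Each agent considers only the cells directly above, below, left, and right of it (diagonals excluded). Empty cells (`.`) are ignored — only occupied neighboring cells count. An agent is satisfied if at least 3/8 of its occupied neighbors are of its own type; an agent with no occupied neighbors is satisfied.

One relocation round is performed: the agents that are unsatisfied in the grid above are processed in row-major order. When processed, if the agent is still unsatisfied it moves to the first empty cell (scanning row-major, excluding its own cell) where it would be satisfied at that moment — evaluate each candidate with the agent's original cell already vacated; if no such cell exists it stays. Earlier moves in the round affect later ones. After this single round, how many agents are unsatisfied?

Initially unsatisfied (in order): (0,0), (0,1), (1,0), (1,1), (3,0), (4,0).
  (0,0) → (0,3).
  (0,1) → (0,0).
  (1,0): now satisfied by earlier moves; stays.
  (1,1): now satisfied by earlier moves; stays.
  (3,0) → (0,1).
  (4,0): now satisfied by earlier moves; stays.
Resulting grid:
A B B B
A B B .
. . . B
. . B .
A . . A
All satisfied now.

0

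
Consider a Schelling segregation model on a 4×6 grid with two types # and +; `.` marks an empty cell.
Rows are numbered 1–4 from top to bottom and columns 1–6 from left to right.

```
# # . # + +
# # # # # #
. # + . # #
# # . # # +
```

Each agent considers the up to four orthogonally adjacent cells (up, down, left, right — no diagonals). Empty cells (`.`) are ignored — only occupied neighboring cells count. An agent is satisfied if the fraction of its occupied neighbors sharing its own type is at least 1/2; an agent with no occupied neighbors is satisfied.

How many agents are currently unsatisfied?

3

Row 1: (1,1)# 2/2 ✓ · (1,2)# 2/2 ✓ · (1,4)# 1/2 ✓ · (1,5)+ 1/3 ✗ · (1,6)+ 1/2 ✓
Row 2: (2,1)# 2/2 ✓ · (2,2)# 4/4 ✓ · (2,3)# 2/3 ✓ · (2,4)# 3/3 ✓ · (2,5)# 3/4 ✓ · (2,6)# 2/3 ✓
Row 3: (3,2)# 2/3 ✓ · (3,3)+ 0/2 ✗ · (3,5)# 3/3 ✓ · (3,6)# 2/3 ✓
Row 4: (4,1)# 1/1 ✓ · (4,2)# 2/2 ✓ · (4,4)# 1/1 ✓ · (4,5)# 2/3 ✓ · (4,6)+ 0/2 ✗
Unsatisfied: (1,5), (3,3), (4,6) — 3 in total.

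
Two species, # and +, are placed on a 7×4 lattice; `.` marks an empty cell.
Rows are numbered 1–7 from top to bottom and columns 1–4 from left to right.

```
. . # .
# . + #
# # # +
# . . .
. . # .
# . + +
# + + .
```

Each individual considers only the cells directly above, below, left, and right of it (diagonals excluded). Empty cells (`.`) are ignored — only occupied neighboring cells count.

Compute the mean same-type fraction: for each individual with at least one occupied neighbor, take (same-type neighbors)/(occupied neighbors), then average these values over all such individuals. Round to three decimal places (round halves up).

0.563

(1,3)# 0/1
(2,1)# 1/1
(2,3)+ 0/3
(2,4)# 0/2
(3,1)# 3/3
(3,2)# 2/2
(3,3)# 1/3
(3,4)+ 0/2
(4,1)# 1/1
(5,3)# 0/1
(6,1)# 1/1
(6,3)+ 2/3
(6,4)+ 1/1
(7,1)# 1/2
(7,2)+ 1/2
(7,3)+ 2/2
Sum over 16 individuals: 0/1 + 1/1 + 0/3 + 0/2 + 3/3 + 2/2 + 1/3 + 0/2 + 1/1 + 0/1 + 1/1 + 2/3 + 1/1 + 1/2 + 1/2 + 2/2 = 9; mean = 9 ÷ 16 = 9/16 = 0.5625 → 0.563.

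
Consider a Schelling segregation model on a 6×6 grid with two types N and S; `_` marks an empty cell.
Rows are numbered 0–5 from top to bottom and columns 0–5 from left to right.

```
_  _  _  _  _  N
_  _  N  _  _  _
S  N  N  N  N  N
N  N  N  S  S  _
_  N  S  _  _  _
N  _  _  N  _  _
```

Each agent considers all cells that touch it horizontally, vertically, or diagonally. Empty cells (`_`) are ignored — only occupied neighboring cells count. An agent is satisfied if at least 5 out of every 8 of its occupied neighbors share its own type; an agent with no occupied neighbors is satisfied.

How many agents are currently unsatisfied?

7

(0,5)N 0/0 satisfied
(1,2)N 3/3 satisfied
(2,0)S 0/3 not
(2,1)N 5/6 satisfied
(2,2)N 5/6 satisfied
(2,3)N 4/6 satisfied
(2,4)N 2/4 not
(2,5)N 1/2 not
(3,0)N 3/4 satisfied
(3,1)N 5/7 satisfied
(3,2)N 5/7 satisfied
(3,3)S 2/6 not
(3,4)S 1/4 not
(4,1)N 4/5 satisfied
(4,2)S 1/5 not
(5,0)N 1/1 satisfied
(5,3)N 0/1 not
Unsatisfied: (2,0), (2,4), (2,5), (3,3), (3,4), (4,2), (5,3) — 7 in total.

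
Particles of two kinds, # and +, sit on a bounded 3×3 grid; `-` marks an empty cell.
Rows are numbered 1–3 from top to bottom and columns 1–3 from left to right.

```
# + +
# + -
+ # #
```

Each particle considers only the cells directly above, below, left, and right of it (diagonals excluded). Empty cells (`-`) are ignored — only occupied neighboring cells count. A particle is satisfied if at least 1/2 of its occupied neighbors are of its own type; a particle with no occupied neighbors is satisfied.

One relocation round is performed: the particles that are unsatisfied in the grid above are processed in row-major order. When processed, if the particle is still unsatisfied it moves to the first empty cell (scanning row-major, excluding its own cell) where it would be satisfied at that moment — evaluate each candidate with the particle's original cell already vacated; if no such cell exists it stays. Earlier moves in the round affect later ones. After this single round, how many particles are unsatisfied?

Initially unsatisfied (in order): (2,1), (2,2), (3,1), (3,2).
  (2,1): no empty cell satisfies it; stays.
  (2,2) → (2,3).
  (3,1) → (2,2).
  (3,2): now satisfied by earlier moves; stays.
Resulting grid:
# + +
# + +
- # #
All satisfied now.

0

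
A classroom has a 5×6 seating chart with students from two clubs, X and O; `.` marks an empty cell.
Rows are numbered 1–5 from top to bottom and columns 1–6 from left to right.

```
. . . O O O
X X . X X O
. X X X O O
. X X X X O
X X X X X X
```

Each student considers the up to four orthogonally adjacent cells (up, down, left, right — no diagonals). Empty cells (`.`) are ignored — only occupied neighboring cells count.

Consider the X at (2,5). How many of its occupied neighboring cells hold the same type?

1

Occupied neighbors of (2,5): (1,5)=O, (3,5)=O, (2,4)=X, (2,6)=O.
Same type (X): 1 of 4.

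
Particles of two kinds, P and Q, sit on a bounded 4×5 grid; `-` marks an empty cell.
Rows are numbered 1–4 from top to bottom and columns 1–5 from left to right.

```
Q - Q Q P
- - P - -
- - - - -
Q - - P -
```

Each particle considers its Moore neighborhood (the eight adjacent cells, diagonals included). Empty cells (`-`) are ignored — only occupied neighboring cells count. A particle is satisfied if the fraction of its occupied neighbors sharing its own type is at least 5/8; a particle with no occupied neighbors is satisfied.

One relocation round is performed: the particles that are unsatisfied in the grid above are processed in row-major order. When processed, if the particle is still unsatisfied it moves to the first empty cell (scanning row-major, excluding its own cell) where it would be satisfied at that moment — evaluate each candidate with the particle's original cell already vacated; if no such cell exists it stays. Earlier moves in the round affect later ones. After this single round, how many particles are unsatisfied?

Initially unsatisfied (in order): (1,3), (1,4), (1,5), (2,3).
  (1,3) → (2,1).
  (1,4) → (1,2).
  (1,5): now satisfied by earlier moves; stays.
  (2,3) → (1,4).
Resulting grid:
Q Q - P P
Q - - - -
- - - - -
Q - - P -
All satisfied now.

0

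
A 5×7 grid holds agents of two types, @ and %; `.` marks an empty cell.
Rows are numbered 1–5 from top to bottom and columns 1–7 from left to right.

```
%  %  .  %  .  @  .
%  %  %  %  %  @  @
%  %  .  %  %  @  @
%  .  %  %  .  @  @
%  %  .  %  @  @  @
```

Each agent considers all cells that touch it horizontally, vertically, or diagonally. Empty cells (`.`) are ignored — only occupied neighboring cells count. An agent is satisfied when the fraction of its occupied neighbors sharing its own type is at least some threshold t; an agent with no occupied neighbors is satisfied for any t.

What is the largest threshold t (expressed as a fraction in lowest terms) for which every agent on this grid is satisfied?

1/2

(1,1)% 3/3
(1,2)% 4/4
(1,4)% 3/3
(1,6)@ 2/3
(2,1)% 5/5
(2,2)% 6/6
(2,3)% 6/6
(2,4)% 5/5
(2,5)% 4/7
(2,6)@ 4/6
(2,7)@ 4/4
(3,1)% 4/4
(3,2)% 6/6
(3,4)% 6/6
(3,5)% 4/7
(3,6)@ 5/7
(3,7)@ 5/5
(4,1)% 4/4
(4,3)% 5/5
(4,4)% 4/5
(4,6)@ 6/7
(4,7)@ 5/5
(5,1)% 2/2
(5,2)% 3/3
(5,4)% 2/3
(5,5)@ 2/4
(5,6)@ 4/4
(5,7)@ 3/3
The smallest same-type fraction is 2/4 at (5,5), which reduces to 1/2. Any threshold above that leaves this agent unsatisfied.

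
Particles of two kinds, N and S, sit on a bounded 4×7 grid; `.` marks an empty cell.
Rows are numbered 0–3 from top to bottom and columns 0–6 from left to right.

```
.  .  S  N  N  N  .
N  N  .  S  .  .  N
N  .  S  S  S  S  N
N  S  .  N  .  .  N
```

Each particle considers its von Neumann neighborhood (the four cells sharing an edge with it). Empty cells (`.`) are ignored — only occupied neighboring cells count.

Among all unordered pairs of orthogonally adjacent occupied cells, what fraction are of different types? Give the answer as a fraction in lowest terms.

Scan each occupied cell's neighbors to the right and below so each pair is counted once.
From row 0: 2 unlike of 4 pairs (running 2/4).
From row 1: 0 unlike of 4 pairs (running 2/8).
From row 2: 2 unlike of 7 pairs (running 4/15).
From row 3: 1 unlike of 1 pairs (running 5/16).
Total adjacent occupied pairs: 16; unlike-type pairs: 5.
5/16 is already in lowest terms.

5/16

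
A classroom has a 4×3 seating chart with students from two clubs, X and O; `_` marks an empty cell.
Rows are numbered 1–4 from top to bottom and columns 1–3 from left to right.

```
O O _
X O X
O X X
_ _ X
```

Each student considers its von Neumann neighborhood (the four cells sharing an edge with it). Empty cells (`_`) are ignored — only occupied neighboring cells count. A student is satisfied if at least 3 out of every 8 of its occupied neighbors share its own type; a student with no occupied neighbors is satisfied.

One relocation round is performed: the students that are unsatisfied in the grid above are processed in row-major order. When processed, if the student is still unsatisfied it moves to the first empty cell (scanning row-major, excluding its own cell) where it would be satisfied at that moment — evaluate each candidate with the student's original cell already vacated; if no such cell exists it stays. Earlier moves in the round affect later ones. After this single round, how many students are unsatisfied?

0

Initially unsatisfied (in order): (2,1), (2,2), (3,1), (3,2).
  (2,1) → (1,3).
  (2,2) → (2,1).
  (3,1): now satisfied by earlier moves; stays.
  (3,2): now satisfied by earlier moves; stays.
Resulting grid:
O O X
O _ X
O X X
_ _ X
All satisfied now.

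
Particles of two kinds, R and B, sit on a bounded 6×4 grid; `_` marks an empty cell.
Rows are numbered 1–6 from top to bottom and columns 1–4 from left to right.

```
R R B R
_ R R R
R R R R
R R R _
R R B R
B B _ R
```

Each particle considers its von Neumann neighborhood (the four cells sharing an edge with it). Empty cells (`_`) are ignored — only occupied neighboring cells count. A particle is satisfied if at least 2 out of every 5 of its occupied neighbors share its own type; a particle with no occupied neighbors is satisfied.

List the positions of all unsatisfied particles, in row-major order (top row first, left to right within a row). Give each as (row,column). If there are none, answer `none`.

(1,1)R 1/1 ✓
(1,2)R 2/3 ✓
(1,3)B 0/3 ✗
(1,4)R 1/2 ✓
(2,2)R 3/3 ✓
(2,3)R 3/4 ✓
(2,4)R 3/3 ✓
(3,1)R 2/2 ✓
(3,2)R 4/4 ✓
(3,3)R 4/4 ✓
(3,4)R 2/2 ✓
(4,1)R 3/3 ✓
(4,2)R 4/4 ✓
(4,3)R 2/3 ✓
(5,1)R 2/3 ✓
(5,2)R 2/4 ✓
(5,3)B 0/3 ✗
(5,4)R 1/2 ✓
(6,1)B 1/2 ✓
(6,2)B 1/2 ✓
(6,4)R 1/1 ✓

(1,3), (5,3)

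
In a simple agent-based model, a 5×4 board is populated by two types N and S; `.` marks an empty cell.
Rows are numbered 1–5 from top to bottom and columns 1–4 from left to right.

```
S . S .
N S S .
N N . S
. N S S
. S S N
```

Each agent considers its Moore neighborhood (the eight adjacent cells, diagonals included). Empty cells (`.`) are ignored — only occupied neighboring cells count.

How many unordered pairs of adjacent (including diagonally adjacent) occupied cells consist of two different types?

Scan each occupied cell's neighbors to the right and below (and the two forward diagonals) so each pair is counted once.
Row 1: S(1,1)–N(2,1)≠ S(1,1)–S(2,2)= S(1,3)–S(2,3)= S(1,3)–S(2,2)=  → 1/4 unlike.
Row 2: N(2,1)–S(2,2)≠ N(2,1)–N(3,1)= N(2,1)–N(3,2)= S(2,2)–S(2,3)= S(2,2)–N(3,2)≠ S(2,2)–N(3,1)≠ S(2,3)–S(3,4)= S(2,3)–N(3,2)≠  → 4/8 unlike.
Row 3: N(3,1)–N(3,2)= N(3,1)–N(4,2)= N(3,2)–N(4,2)= N(3,2)–S(4,3)≠ S(3,4)–S(4,4)= S(3,4)–S(4,3)=  → 1/6 unlike.
Row 4: N(4,2)–S(4,3)≠ N(4,2)–S(5,2)≠ N(4,2)–S(5,3)≠ S(4,3)–S(4,4)= S(4,3)–S(5,3)= S(4,3)–N(5,4)≠ S(4,3)–S(5,2)= S(4,4)–N(5,4)≠ S(4,4)–S(5,3)=  → 5/9 unlike.
Row 5: S(5,2)–S(5,3)= S(5,3)–N(5,4)≠  → 1/2 unlike.
Total adjacent occupied pairs: 29; unlike-type pairs: 12.

12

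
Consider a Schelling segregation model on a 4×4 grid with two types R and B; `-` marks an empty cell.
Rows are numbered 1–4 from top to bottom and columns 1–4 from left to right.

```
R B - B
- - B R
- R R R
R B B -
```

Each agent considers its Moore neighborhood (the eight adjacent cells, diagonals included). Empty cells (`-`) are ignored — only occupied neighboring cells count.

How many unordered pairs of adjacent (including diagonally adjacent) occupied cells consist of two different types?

12

Scan each occupied cell's neighbors to the right and below (and the two forward diagonals) so each pair is counted once.
Row 1: R(1,1)–B(1,2)≠ B(1,2)–B(2,3)= B(1,4)–R(2,4)≠ B(1,4)–B(2,3)=  → 2/4 unlike.
Row 2: B(2,3)–R(2,4)≠ B(2,3)–R(3,3)≠ B(2,3)–R(3,4)≠ B(2,3)–R(3,2)≠ R(2,4)–R(3,4)= R(2,4)–R(3,3)=  → 4/6 unlike.
Row 3: R(3,2)–R(3,3)= R(3,2)–B(4,2)≠ R(3,2)–B(4,3)≠ R(3,2)–R(4,1)= R(3,3)–R(3,4)= R(3,3)–B(4,3)≠ R(3,3)–B(4,2)≠ R(3,4)–B(4,3)≠  → 5/8 unlike.
Row 4: R(4,1)–B(4,2)≠ B(4,2)–B(4,3)=  → 1/2 unlike.
Total adjacent occupied pairs: 20; unlike-type pairs: 12.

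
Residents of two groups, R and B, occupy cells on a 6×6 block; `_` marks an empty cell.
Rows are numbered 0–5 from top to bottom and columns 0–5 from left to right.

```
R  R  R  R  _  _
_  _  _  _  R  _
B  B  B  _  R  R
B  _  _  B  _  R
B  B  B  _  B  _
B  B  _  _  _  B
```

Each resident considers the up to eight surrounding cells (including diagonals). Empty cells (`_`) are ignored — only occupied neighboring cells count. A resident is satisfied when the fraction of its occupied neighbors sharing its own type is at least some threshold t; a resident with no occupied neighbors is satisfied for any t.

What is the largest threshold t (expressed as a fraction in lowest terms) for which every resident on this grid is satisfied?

2/3

Row 0: (0,0)R 1/1 · (0,1)R 2/2 · (0,2)R 2/2 · (0,3)R 2/2
Row 1: (1,4)R 3/3
Row 2: (2,0)B 2/2 · (2,1)B 3/3 · (2,2)B 2/2 · (2,4)R 3/4 · (2,5)R 3/3
Row 3: (3,0)B 4/4 · (3,3)B 3/4 · (3,5)R 2/3
Row 4: (4,0)B 4/4 · (4,1)B 5/5 · (4,2)B 3/3 · (4,4)B 2/3
Row 5: (5,0)B 3/3 · (5,1)B 4/4 · (5,5)B 1/1
The smallest same-type fraction is 2/3 at (3,5), which reduces to 2/3. Any threshold above that leaves this resident unsatisfied.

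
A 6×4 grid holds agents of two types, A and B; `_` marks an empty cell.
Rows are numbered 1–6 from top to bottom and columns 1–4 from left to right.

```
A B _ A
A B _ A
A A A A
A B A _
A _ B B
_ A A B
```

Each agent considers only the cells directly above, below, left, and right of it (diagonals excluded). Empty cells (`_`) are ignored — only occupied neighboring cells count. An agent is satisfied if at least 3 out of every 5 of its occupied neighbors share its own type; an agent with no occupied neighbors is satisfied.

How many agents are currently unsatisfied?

(1,1)A 1/2 not
(1,2)B 1/2 not
(1,4)A 1/1 satisfied
(2,1)A 2/3 satisfied
(2,2)B 1/3 not
(2,4)A 2/2 satisfied
(3,1)A 3/3 satisfied
(3,2)A 2/4 not
(3,3)A 3/3 satisfied
(3,4)A 2/2 satisfied
(4,1)A 2/3 satisfied
(4,2)B 0/3 not
(4,3)A 1/3 not
(5,1)A 1/1 satisfied
(5,3)B 1/3 not
(5,4)B 2/2 satisfied
(6,2)A 1/1 satisfied
(6,3)A 1/3 not
(6,4)B 1/2 not
Unsatisfied: (1,1), (1,2), (2,2), (3,2), (4,2), (4,3), (5,3), (6,3), (6,4) — 9 in total.

9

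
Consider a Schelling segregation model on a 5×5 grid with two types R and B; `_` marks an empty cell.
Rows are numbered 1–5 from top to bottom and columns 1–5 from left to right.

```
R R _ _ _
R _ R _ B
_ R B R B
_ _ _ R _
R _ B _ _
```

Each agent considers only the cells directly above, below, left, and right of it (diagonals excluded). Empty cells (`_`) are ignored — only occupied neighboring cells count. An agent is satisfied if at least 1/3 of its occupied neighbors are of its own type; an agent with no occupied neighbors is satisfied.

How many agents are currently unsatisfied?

3

(1,1)R 2/2 ✓
(1,2)R 1/1 ✓
(2,1)R 1/1 ✓
(2,3)R 0/1 ✗
(2,5)B 1/1 ✓
(3,2)R 0/1 ✗
(3,3)B 0/3 ✗
(3,4)R 1/3 ✓
(3,5)B 1/2 ✓
(4,4)R 1/1 ✓
(5,1)R 0/0 ✓
(5,3)B 0/0 ✓
Unsatisfied: (2,3), (3,2), (3,3) — 3 in total.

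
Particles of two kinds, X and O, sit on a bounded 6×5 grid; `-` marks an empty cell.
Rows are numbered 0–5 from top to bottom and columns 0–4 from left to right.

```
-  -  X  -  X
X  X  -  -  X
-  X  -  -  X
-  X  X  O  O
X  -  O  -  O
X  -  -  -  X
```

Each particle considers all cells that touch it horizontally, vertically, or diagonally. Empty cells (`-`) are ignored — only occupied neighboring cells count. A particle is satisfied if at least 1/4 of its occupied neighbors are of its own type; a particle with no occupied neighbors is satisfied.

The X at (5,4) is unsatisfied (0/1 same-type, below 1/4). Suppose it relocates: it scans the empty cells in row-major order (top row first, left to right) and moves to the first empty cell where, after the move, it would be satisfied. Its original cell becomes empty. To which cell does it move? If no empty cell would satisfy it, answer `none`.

Vacating (5,4). Empty cells in order:
  (0,0): 2/2 same-type → satisfied — stop here.

(0,0)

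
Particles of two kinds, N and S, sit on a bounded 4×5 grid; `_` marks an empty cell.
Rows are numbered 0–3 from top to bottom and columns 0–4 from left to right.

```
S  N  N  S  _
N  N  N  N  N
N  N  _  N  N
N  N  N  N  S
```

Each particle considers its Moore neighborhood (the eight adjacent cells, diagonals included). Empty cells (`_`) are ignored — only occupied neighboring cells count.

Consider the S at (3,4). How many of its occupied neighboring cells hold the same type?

Occupied neighbors of (3,4): (2,3)=N, (2,4)=N, (3,3)=N.
Same type (S): 0 of 3.

0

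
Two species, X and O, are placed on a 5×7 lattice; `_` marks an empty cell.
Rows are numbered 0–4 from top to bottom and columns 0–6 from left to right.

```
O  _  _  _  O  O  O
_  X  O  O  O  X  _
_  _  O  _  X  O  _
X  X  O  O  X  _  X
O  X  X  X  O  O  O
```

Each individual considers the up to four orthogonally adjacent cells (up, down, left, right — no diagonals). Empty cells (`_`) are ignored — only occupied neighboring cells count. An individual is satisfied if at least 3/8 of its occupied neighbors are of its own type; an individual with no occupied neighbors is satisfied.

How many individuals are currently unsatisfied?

Row 0: (0,0)O 0/0 ok · (0,4)O 2/2 ok · (0,5)O 2/3 ok · (0,6)O 1/1 ok
Row 1: (1,1)X 0/1 unhappy · (1,2)O 2/3 ok · (1,3)O 2/2 ok · (1,4)O 2/4 ok · (1,5)X 0/3 unhappy
Row 2: (2,2)O 2/2 ok · (2,4)X 1/3 unhappy · (2,5)O 0/2 unhappy
Row 3: (3,0)X 1/2 ok · (3,1)X 2/3 ok · (3,2)O 2/4 ok · (3,3)O 1/3 unhappy · (3,4)X 1/3 unhappy · (3,6)X 0/1 unhappy
Row 4: (4,0)O 0/2 unhappy · (4,1)X 2/3 ok · (4,2)X 2/3 ok · (4,3)X 1/3 unhappy · (4,4)O 1/3 unhappy · (4,5)O 2/2 ok · (4,6)O 1/2 ok
Unsatisfied: (1,1), (1,5), (2,4), (2,5), (3,3), (3,4), (3,6), (4,0), (4,3), (4,4) — 10 in total.

10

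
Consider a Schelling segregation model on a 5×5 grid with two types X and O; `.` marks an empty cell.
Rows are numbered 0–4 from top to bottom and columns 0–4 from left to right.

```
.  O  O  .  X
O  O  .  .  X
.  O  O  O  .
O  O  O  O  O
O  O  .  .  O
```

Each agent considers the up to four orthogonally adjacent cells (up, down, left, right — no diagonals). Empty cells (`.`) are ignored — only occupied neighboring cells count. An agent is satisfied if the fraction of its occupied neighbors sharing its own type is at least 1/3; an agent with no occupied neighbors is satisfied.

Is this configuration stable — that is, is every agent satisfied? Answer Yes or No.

Yes

(0,1)O 2/2 ✓
(0,2)O 1/1 ✓
(0,4)X 1/1 ✓
(1,0)O 1/1 ✓
(1,1)O 3/3 ✓
(1,4)X 1/1 ✓
(2,1)O 3/3 ✓
(2,2)O 3/3 ✓
(2,3)O 2/2 ✓
(3,0)O 2/2 ✓
(3,1)O 4/4 ✓
(3,2)O 3/3 ✓
(3,3)O 3/3 ✓
(3,4)O 2/2 ✓
(4,0)O 2/2 ✓
(4,1)O 2/2 ✓
(4,4)O 1/1 ✓
All meet the threshold, so the configuration is stable.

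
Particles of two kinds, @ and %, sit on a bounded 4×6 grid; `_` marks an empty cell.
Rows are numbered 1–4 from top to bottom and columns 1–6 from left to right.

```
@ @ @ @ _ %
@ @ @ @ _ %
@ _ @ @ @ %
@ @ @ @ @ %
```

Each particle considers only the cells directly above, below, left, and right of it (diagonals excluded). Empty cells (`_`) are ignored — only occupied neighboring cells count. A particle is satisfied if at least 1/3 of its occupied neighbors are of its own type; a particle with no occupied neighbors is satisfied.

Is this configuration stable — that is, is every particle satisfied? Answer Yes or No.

(1,1)@ 2/2 satisfied
(1,2)@ 3/3 satisfied
(1,3)@ 3/3 satisfied
(1,4)@ 2/2 satisfied
(1,6)% 1/1 satisfied
(2,1)@ 3/3 satisfied
(2,2)@ 3/3 satisfied
(2,3)@ 4/4 satisfied
(2,4)@ 3/3 satisfied
(2,6)% 2/2 satisfied
(3,1)@ 2/2 satisfied
(3,3)@ 3/3 satisfied
(3,4)@ 4/4 satisfied
(3,5)@ 2/3 satisfied
(3,6)% 2/3 satisfied
(4,1)@ 2/2 satisfied
(4,2)@ 2/2 satisfied
(4,3)@ 3/3 satisfied
(4,4)@ 3/3 satisfied
(4,5)@ 2/3 satisfied
(4,6)% 1/2 satisfied
All meet the threshold, so the configuration is stable.

Yes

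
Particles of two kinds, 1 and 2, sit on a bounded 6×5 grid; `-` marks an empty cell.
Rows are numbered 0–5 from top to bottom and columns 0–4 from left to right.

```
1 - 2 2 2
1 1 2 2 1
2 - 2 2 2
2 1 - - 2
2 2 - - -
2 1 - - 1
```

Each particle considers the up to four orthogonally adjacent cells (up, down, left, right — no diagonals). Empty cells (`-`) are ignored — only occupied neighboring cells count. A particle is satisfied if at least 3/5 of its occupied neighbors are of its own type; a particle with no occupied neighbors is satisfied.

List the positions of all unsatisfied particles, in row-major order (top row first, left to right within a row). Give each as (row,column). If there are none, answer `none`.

(0,4), (1,1), (1,4), (2,0), (3,1), (4,1), (5,0), (5,1)

(0,0)1 1/1 ok
(0,2)2 2/2 ok
(0,3)2 3/3 ok
(0,4)2 1/2 unhappy
(1,0)1 2/3 ok
(1,1)1 1/2 unhappy
(1,2)2 3/4 ok
(1,3)2 3/4 ok
(1,4)1 0/3 unhappy
(2,0)2 1/2 unhappy
(2,2)2 2/2 ok
(2,3)2 3/3 ok
(2,4)2 2/3 ok
(3,0)2 2/3 ok
(3,1)1 0/2 unhappy
(3,4)2 1/1 ok
(4,0)2 3/3 ok
(4,1)2 1/3 unhappy
(5,0)2 1/2 unhappy
(5,1)1 0/2 unhappy
(5,4)1 0/0 ok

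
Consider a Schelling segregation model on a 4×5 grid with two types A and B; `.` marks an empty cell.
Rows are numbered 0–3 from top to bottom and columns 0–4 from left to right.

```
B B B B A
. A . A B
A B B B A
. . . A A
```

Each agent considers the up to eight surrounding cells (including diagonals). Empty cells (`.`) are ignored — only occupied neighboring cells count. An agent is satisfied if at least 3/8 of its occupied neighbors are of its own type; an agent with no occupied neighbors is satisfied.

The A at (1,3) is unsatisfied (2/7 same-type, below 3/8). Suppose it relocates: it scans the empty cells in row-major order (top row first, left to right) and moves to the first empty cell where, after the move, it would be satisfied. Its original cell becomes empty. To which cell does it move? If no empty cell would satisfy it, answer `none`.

(1,0)

Vacating (1,3). Empty cells in order:
  (1,0): 2/5 same-type → satisfied — stop here.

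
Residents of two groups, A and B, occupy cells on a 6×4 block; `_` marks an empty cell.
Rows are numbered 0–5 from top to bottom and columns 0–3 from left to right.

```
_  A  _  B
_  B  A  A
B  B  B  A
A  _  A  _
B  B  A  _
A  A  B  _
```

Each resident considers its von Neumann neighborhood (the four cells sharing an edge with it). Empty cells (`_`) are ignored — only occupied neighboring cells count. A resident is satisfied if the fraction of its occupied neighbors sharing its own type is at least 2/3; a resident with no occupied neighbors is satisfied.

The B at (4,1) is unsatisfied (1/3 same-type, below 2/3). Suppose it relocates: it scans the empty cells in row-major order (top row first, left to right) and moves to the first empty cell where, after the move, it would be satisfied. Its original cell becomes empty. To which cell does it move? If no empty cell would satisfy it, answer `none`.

(1,0)

Vacating (4,1). Empty cells in order:
  (0,0): 0/1 same-type → still unsatisfied.
  (0,2): 1/3 same-type → still unsatisfied.
  (1,0): 2/2 same-type → satisfied — stop here.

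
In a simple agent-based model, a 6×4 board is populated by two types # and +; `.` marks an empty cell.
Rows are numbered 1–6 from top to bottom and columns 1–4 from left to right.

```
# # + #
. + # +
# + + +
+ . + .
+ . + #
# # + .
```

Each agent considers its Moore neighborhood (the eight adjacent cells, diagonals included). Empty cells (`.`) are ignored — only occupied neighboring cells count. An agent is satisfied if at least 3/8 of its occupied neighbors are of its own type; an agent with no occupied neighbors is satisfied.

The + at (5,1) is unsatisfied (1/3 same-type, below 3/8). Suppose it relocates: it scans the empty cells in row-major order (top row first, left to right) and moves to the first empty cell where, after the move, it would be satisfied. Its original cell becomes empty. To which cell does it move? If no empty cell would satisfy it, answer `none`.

(2,1)

Vacating (5,1). Empty cells in order:
  (2,1): 2/5 same-type → satisfied — stop here.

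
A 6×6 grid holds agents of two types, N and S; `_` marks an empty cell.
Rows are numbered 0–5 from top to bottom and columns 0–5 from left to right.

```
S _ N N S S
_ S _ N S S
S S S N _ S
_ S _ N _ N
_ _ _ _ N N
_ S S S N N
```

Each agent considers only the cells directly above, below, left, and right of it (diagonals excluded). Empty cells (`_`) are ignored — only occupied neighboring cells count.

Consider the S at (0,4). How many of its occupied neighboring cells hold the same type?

Occupied neighbors of (0,4): (1,4)=S, (0,3)=N, (0,5)=S.
Same type (S): 2 of 3.

2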